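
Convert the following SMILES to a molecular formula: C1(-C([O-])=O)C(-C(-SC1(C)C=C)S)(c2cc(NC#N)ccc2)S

C15H15N2O2S3-

Heavy atoms from the SMILES: 15 C, 2 N, 2 O, 3 S.
Implicit hydrogens by atom environment:
  4 × C (aromatic): 1 H each → 4
  4 × C: no H
  3 × C: 1 H each → 3
  2 × C (aromatic): no H
  2 × S: 1 H each → 2
  1 × C: 3 H
  1 × C: 2 H
  1 × N: 1 H
  1 × N: no H
  1 × O: no H
  1 × O (charge -1): no H
  1 × S: no H
  Total hydrogens = 15.
Net charge -1.
Molecular formula: C15H15N2O2S3-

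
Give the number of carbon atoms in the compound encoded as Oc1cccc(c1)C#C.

The symbol for carbon appears 8 times in the SMILES. Lowercase c denotes aromatic carbon and counts toward C.

8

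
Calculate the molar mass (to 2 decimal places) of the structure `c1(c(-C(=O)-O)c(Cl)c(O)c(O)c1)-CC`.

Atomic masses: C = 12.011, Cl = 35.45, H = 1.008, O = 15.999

Molecular formula: C9H9ClO4.
M = 9×12.011 + 1×35.45 + 9×1.008 + 4×15.999 = 216.62 g/mol.

216.62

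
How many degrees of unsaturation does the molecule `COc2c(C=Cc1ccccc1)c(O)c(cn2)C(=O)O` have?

Molecular formula from the SMILES: C15H13NO4.
DoU = (2C + 2 + N − H − X)/2 = (2·15 + 2 + 1 − 13 − 0)/2 = 20/2 = 10.
(Structurally: 2 ring(s) + 8 π bond(s) = 10.)

10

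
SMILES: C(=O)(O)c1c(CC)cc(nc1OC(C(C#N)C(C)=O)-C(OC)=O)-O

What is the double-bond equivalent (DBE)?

Molecular formula from the SMILES: C15H16N2O7.
DoU = (2C + 2 + N − H − X)/2 = (2·15 + 2 + 2 − 16 − 0)/2 = 18/2 = 9.
(Structurally: 1 ring(s) + 8 π bond(s) = 9.)

9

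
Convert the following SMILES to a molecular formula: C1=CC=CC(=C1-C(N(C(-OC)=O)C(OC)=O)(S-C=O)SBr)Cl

C12H11BrClNO5S2

Heavy atoms from the SMILES: 1 Br, 12 C, 1 Cl, 1 N, 5 O, 2 S.
Implicit hydrogens by atom environment:
  5 × O: no H
  4 × C (aromatic): 1 H each → 4
  3 × C: no H
  2 × C: 3 H each → 6
  2 × C (aromatic): no H
  2 × S: no H
  1 × Br: no H
  1 × C: 1 H
  1 × Cl: no H
  1 × N: no H
  Total hydrogens = 11.
Molecular formula: C12H11BrClNO5S2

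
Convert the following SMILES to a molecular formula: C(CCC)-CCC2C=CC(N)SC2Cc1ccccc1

C18H27NS

Heavy atoms from the SMILES: 18 C, 1 N, 1 S.
Implicit hydrogens by atom environment:
  6 × C: 2 H each → 12
  5 × C: 1 H each → 5
  5 × C (aromatic): 1 H each → 5
  1 × C: 3 H
  1 × C (aromatic): no H
  1 × N: 2 H
  1 × S: no H
  Total hydrogens = 27.
Molecular formula: C18H27NS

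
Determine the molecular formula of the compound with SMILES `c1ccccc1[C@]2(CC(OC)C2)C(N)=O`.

C12H15NO2

Heavy atoms from the SMILES: 12 C, 1 N, 2 O.
Implicit hydrogens by atom environment:
  5 × C (aromatic): 1 H each → 5
  2 × C: 2 H each → 4
  2 × C: no H
  2 × O: no H
  1 × C: 3 H
  1 × C: 1 H
  1 × C (aromatic): no H
  1 × N: 2 H
  Total hydrogens = 15.
Molecular formula: C12H15NO2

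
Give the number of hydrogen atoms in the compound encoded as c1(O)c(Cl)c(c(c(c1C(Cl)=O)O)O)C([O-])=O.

3

Hydrogens are implicit in SMILES; fill each atom to its normal valence:
  6 × C (aromatic): no H
  3 × O: 1 H each → 3
  2 × C: no H
  2 × Cl: no H
  2 × O: no H
  1 × O (charge -1): no H
  Total hydrogens = 3.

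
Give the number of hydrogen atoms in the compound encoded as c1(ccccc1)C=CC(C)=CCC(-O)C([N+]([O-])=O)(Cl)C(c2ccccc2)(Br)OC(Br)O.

Hydrogens are implicit in SMILES; fill each atom to its normal valence:
  10 × C (aromatic): 1 H each → 10
  5 × C: 1 H each → 5
  3 × C: no H
  2 × Br: no H
  2 × C (aromatic): no H
  2 × O: 1 H each → 2
  2 × O: no H
  1 × C: 3 H
  1 × C: 2 H
  1 × Cl: no H
  1 × N (charge +1): no H
  1 × O (charge -1): no H
  Total hydrogens = 22.

22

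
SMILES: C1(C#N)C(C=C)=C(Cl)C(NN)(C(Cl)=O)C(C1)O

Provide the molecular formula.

C10H11Cl2N3O2

Heavy atoms from the SMILES: 10 C, 2 Cl, 3 N, 2 O.
Implicit hydrogens by atom environment:
  5 × C: no H
  3 × C: 1 H each → 3
  2 × C: 2 H each → 4
  2 × Cl: no H
  1 × N: 2 H
  1 × N: 1 H
  1 × N: no H
  1 × O: 1 H
  1 × O: no H
  Total hydrogens = 11.
Molecular formula: C10H11Cl2N3O2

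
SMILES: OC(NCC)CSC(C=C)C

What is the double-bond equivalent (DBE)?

1

Molecular formula from the SMILES: C8H17NOS.
DoU = (2C + 2 + N − H − X)/2 = (2·8 + 2 + 1 − 17 − 0)/2 = 2/2 = 1.
(Structurally: 0 ring(s) + 1 π bond(s) = 1.)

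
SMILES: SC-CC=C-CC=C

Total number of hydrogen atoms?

Hydrogens are implicit in SMILES; fill each atom to its normal valence:
  4 × C: 2 H each → 8
  3 × C: 1 H each → 3
  1 × S: 1 H
  Total hydrogens = 12.

12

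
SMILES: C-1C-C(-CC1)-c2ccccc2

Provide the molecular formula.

C11H14

Heavy atoms from the SMILES: 11 C.
Implicit hydrogens by atom environment:
  5 × C (aromatic): 1 H each → 5
  4 × C: 2 H each → 8
  1 × C: 1 H
  1 × C (aromatic): no H
  Total hydrogens = 14.
Molecular formula: C11H14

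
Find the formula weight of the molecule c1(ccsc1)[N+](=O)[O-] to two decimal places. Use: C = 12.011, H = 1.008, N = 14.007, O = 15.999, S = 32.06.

129.13

Molecular formula: C4H3NO2S.
M = 4×12.011 + 3×1.008 + 1×14.007 + 2×15.999 + 1×32.06 = 129.13 g/mol.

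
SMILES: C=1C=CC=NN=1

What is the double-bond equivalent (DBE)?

4

Molecular formula from the SMILES: C4H4N2.
DoU = (2C + 2 + N − H − X)/2 = (2·4 + 2 + 2 − 4 − 0)/2 = 8/2 = 4.
(Structurally: 1 ring(s) + 3 π bond(s) = 4.)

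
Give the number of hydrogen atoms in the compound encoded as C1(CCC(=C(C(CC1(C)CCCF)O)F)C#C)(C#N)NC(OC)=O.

22

Hydrogens are implicit in SMILES; fill each atom to its normal valence:
  7 × C: no H
  6 × C: 2 H each → 12
  2 × C: 3 H each → 6
  2 × C: 1 H each → 2
  2 × F: no H
  2 × O: no H
  1 × N: 1 H
  1 × N: no H
  1 × O: 1 H
  Total hydrogens = 22.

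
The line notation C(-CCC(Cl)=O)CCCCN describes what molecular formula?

C8H16ClNO

Heavy atoms from the SMILES: 8 C, 1 Cl, 1 N, 1 O.
Implicit hydrogens by atom environment:
  7 × C: 2 H each → 14
  1 × C: no H
  1 × Cl: no H
  1 × N: 2 H
  1 × O: no H
  Total hydrogens = 16.
Molecular formula: C8H16ClNO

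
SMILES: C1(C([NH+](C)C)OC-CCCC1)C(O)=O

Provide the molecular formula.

C10H20NO3+

Heavy atoms from the SMILES: 10 C, 1 N, 3 O.
Implicit hydrogens by atom environment:
  5 × C: 2 H each → 10
  2 × C: 3 H each → 6
  2 × C: 1 H each → 2
  2 × O: no H
  1 × C: no H
  1 × N (charge +1): 1 H
  1 × O: 1 H
  Total hydrogens = 20.
Net charge +1.
Molecular formula: C10H20NO3+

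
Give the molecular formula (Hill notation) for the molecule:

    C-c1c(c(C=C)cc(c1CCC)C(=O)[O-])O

C13H15O3-

Heavy atoms from the SMILES: 13 C, 3 O.
Implicit hydrogens by atom environment:
  5 × C (aromatic): no H
  3 × C: 2 H each → 6
  2 × C: 3 H each → 6
  1 × C (aromatic): 1 H
  1 × C: 1 H
  1 × C: no H
  1 × O: 1 H
  1 × O: no H
  1 × O (charge -1): no H
  Total hydrogens = 15.
Net charge -1.
Molecular formula: C13H15O3-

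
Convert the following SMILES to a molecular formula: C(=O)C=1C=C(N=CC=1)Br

Heavy atoms from the SMILES: 1 Br, 6 C, 1 N, 1 O.
Implicit hydrogens by atom environment:
  3 × C (aromatic): 1 H each → 3
  2 × C (aromatic): no H
  1 × Br: no H
  1 × C: 1 H
  1 × N (aromatic): no H
  1 × O: no H
  Total hydrogens = 4.
Molecular formula: C6H4BrNO

C6H4BrNO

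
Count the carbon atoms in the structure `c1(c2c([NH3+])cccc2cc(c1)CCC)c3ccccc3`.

19

The symbol for carbon appears 19 times in the SMILES. Lowercase c denotes aromatic carbon and counts toward C.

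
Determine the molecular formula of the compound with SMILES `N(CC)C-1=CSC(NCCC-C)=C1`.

C10H18N2S

Heavy atoms from the SMILES: 10 C, 2 N, 1 S.
Implicit hydrogens by atom environment:
  4 × C: 2 H each → 8
  2 × C: 3 H each → 6
  2 × C (aromatic): 1 H each → 2
  2 × C (aromatic): no H
  2 × N: 1 H each → 2
  1 × S (aromatic): no H
  Total hydrogens = 18.
Molecular formula: C10H18N2S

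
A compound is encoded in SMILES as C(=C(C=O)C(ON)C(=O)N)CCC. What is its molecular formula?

Heavy atoms from the SMILES: 8 C, 2 N, 3 O.
Implicit hydrogens by atom environment:
  3 × C: 1 H each → 3
  3 × O: no H
  2 × C: 2 H each → 4
  2 × C: no H
  2 × N: 2 H each → 4
  1 × C: 3 H
  Total hydrogens = 14.
Molecular formula: C8H14N2O3

C8H14N2O3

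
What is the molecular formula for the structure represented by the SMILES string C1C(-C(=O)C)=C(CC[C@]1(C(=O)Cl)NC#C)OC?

C12H14ClNO3

Heavy atoms from the SMILES: 12 C, 1 Cl, 1 N, 3 O.
Implicit hydrogens by atom environment:
  6 × C: no H
  3 × C: 2 H each → 6
  3 × O: no H
  2 × C: 3 H each → 6
  1 × C: 1 H
  1 × Cl: no H
  1 × N: 1 H
  Total hydrogens = 14.
Molecular formula: C12H14ClNO3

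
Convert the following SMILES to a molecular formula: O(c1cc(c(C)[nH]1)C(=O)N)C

Heavy atoms from the SMILES: 7 C, 2 N, 2 O.
Implicit hydrogens by atom environment:
  3 × C (aromatic): no H
  2 × C: 3 H each → 6
  2 × O: no H
  1 × C (aromatic): 1 H
  1 × C: no H
  1 × N: 2 H
  1 × N (aromatic): 1 H
  Total hydrogens = 10.
Molecular formula: C7H10N2O2

C7H10N2O2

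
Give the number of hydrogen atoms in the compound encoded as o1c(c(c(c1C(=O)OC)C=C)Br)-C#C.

Hydrogens are implicit in SMILES; fill each atom to its normal valence:
  4 × C (aromatic): no H
  2 × C: 1 H each → 2
  2 × C: no H
  2 × O: no H
  1 × Br: no H
  1 × C: 3 H
  1 × C: 2 H
  1 × O (aromatic): no H
  Total hydrogens = 7.

7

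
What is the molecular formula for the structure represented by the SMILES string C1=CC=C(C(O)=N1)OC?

C6H7NO2

Heavy atoms from the SMILES: 6 C, 1 N, 2 O.
Implicit hydrogens by atom environment:
  3 × C (aromatic): 1 H each → 3
  2 × C (aromatic): no H
  1 × C: 3 H
  1 × N (aromatic): no H
  1 × O: 1 H
  1 × O: no H
  Total hydrogens = 7.
Molecular formula: C6H7NO2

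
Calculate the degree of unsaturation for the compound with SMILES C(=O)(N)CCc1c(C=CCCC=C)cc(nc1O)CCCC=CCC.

8

Molecular formula from the SMILES: C21H30N2O2.
DoU = (2C + 2 + N − H − X)/2 = (2·21 + 2 + 2 − 30 − 0)/2 = 16/2 = 8.
(Structurally: 1 ring(s) + 7 π bond(s) = 8.)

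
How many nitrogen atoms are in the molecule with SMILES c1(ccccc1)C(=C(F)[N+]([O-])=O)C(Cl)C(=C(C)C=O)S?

1

The symbol for nitrogen appears 1 time in the SMILES.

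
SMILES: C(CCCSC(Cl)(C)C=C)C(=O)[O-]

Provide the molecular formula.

C9H14ClO2S-

Heavy atoms from the SMILES: 9 C, 1 Cl, 2 O, 1 S.
Implicit hydrogens by atom environment:
  5 × C: 2 H each → 10
  2 × C: no H
  1 × C: 3 H
  1 × C: 1 H
  1 × Cl: no H
  1 × O: no H
  1 × O (charge -1): no H
  1 × S: no H
  Total hydrogens = 14.
Net charge -1.
Molecular formula: C9H14ClO2S-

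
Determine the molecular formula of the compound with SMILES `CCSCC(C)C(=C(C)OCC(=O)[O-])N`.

Heavy atoms from the SMILES: 10 C, 1 N, 3 O, 1 S.
Implicit hydrogens by atom environment:
  3 × C: 3 H each → 9
  3 × C: 2 H each → 6
  3 × C: no H
  2 × O: no H
  1 × C: 1 H
  1 × N: 2 H
  1 × O (charge -1): no H
  1 × S: no H
  Total hydrogens = 18.
Net charge -1.
Molecular formula: C10H18NO3S-

C10H18NO3S-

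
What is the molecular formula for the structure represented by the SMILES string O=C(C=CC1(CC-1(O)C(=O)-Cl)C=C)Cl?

Heavy atoms from the SMILES: 9 C, 2 Cl, 3 O.
Implicit hydrogens by atom environment:
  4 × C: no H
  3 × C: 1 H each → 3
  2 × C: 2 H each → 4
  2 × Cl: no H
  2 × O: no H
  1 × O: 1 H
  Total hydrogens = 8.
Molecular formula: C9H8Cl2O3

C9H8Cl2O3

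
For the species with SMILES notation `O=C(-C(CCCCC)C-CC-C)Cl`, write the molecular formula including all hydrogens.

C11H21ClO

Heavy atoms from the SMILES: 11 C, 1 Cl, 1 O.
Implicit hydrogens by atom environment:
  7 × C: 2 H each → 14
  2 × C: 3 H each → 6
  1 × C: 1 H
  1 × C: no H
  1 × Cl: no H
  1 × O: no H
  Total hydrogens = 21.
Molecular formula: C11H21ClO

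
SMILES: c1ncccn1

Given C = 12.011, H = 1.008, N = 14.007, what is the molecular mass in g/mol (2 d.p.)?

Molecular formula: C4H4N2.
M = 4×12.011 + 4×1.008 + 2×14.007 = 80.09 g/mol.

80.09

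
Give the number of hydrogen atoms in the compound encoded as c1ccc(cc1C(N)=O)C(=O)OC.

Hydrogens are implicit in SMILES; fill each atom to its normal valence:
  4 × C (aromatic): 1 H each → 4
  3 × O: no H
  2 × C (aromatic): no H
  2 × C: no H
  1 × C: 3 H
  1 × N: 2 H
  Total hydrogens = 9.

9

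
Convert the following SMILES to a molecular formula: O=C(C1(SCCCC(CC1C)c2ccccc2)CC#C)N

C18H23NOS

Heavy atoms from the SMILES: 18 C, 1 N, 1 O, 1 S.
Implicit hydrogens by atom environment:
  5 × C: 2 H each → 10
  5 × C (aromatic): 1 H each → 5
  3 × C: 1 H each → 3
  3 × C: no H
  1 × C: 3 H
  1 × C (aromatic): no H
  1 × N: 2 H
  1 × O: no H
  1 × S: no H
  Total hydrogens = 23.
Molecular formula: C18H23NOS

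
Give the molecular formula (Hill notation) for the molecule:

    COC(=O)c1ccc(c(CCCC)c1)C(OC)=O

Heavy atoms from the SMILES: 14 C, 4 O.
Implicit hydrogens by atom environment:
  4 × O: no H
  3 × C: 3 H each → 9
  3 × C: 2 H each → 6
  3 × C (aromatic): 1 H each → 3
  3 × C (aromatic): no H
  2 × C: no H
  Total hydrogens = 18.
Molecular formula: C14H18O4

C14H18O4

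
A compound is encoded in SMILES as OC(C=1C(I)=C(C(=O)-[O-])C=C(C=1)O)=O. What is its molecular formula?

Heavy atoms from the SMILES: 8 C, 1 I, 5 O.
Implicit hydrogens by atom environment:
  4 × C (aromatic): no H
  2 × C (aromatic): 1 H each → 2
  2 × C: no H
  2 × O: 1 H each → 2
  2 × O: no H
  1 × I: no H
  1 × O (charge -1): no H
  Total hydrogens = 4.
Net charge -1.
Molecular formula: C8H4IO5-

C8H4IO5-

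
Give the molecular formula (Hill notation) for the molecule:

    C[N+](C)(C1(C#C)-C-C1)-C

Heavy atoms from the SMILES: 8 C, 1 N.
Implicit hydrogens by atom environment:
  3 × C: 3 H each → 9
  2 × C: 2 H each → 4
  2 × C: no H
  1 × C: 1 H
  1 × N (charge +1): no H
  Total hydrogens = 14.
Net charge +1.
Molecular formula: C8H14N+

C8H14N+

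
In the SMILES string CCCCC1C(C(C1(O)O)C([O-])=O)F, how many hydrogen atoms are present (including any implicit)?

Hydrogens are implicit in SMILES; fill each atom to its normal valence:
  3 × C: 2 H each → 6
  3 × C: 1 H each → 3
  2 × C: no H
  2 × O: 1 H each → 2
  1 × C: 3 H
  1 × F: no H
  1 × O: no H
  1 × O (charge -1): no H
  Total hydrogens = 14.

14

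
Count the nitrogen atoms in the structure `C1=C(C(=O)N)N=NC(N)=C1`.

The symbol for nitrogen appears 4 times in the SMILES.

4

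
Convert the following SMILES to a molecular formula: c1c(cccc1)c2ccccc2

C12H10

Heavy atoms from the SMILES: 12 C.
Implicit hydrogens by atom environment:
  10 × C (aromatic): 1 H each → 10
  2 × C (aromatic): no H
  Total hydrogens = 10.
Molecular formula: C12H10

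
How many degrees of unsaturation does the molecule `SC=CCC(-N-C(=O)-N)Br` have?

Molecular formula from the SMILES: C5H9BrN2OS.
DoU = (2C + 2 + N − H − X)/2 = (2·5 + 2 + 2 − 9 − 1)/2 = 4/2 = 2.
(Structurally: 0 ring(s) + 2 π bond(s) = 2.)

2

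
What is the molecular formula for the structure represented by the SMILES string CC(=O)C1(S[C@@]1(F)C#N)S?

C5H4FNOS2

Heavy atoms from the SMILES: 5 C, 1 F, 1 N, 1 O, 2 S.
Implicit hydrogens by atom environment:
  4 × C: no H
  1 × C: 3 H
  1 × F: no H
  1 × N: no H
  1 × O: no H
  1 × S: 1 H
  1 × S: no H
  Total hydrogens = 4.
Molecular formula: C5H4FNOS2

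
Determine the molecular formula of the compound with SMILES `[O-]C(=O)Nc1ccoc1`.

C5H4NO3-

Heavy atoms from the SMILES: 5 C, 1 N, 3 O.
Implicit hydrogens by atom environment:
  3 × C (aromatic): 1 H each → 3
  1 × C (aromatic): no H
  1 × C: no H
  1 × N: 1 H
  1 × O (aromatic): no H
  1 × O: no H
  1 × O (charge -1): no H
  Total hydrogens = 4.
Net charge -1.
Molecular formula: C5H4NO3-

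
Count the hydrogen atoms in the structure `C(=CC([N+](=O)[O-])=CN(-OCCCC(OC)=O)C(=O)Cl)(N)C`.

Hydrogens are implicit in SMILES; fill each atom to its normal valence:
  5 × O: no H
  4 × C: no H
  3 × C: 2 H each → 6
  2 × C: 3 H each → 6
  2 × C: 1 H each → 2
  1 × Cl: no H
  1 × N: 2 H
  1 × N: no H
  1 × N (charge +1): no H
  1 × O (charge -1): no H
  Total hydrogens = 16.

16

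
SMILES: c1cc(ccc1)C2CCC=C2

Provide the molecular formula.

Heavy atoms from the SMILES: 11 C.
Implicit hydrogens by atom environment:
  5 × C (aromatic): 1 H each → 5
  3 × C: 1 H each → 3
  2 × C: 2 H each → 4
  1 × C (aromatic): no H
  Total hydrogens = 12.
Molecular formula: C11H12

C11H12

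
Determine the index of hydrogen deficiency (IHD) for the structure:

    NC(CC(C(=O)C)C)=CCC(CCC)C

2

Molecular formula from the SMILES: C13H25NO.
DoU = (2C + 2 + N − H − X)/2 = (2·13 + 2 + 1 − 25 − 0)/2 = 4/2 = 2.
(Structurally: 0 ring(s) + 2 π bond(s) = 2.)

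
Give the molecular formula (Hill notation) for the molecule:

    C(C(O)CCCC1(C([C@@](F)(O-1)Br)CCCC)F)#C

C13H19BrF2O2

Heavy atoms from the SMILES: 1 Br, 13 C, 2 F, 2 O.
Implicit hydrogens by atom environment:
  6 × C: 2 H each → 12
  3 × C: 1 H each → 3
  3 × C: no H
  2 × F: no H
  1 × Br: no H
  1 × C: 3 H
  1 × O: 1 H
  1 × O: no H
  Total hydrogens = 19.
Molecular formula: C13H19BrF2O2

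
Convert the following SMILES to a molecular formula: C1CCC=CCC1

Heavy atoms from the SMILES: 7 C.
Implicit hydrogens by atom environment:
  5 × C: 2 H each → 10
  2 × C: 1 H each → 2
  Total hydrogens = 12.
Molecular formula: C7H12

C7H12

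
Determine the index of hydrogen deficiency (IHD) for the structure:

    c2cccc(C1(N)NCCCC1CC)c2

5

Molecular formula from the SMILES: C13H20N2.
DoU = (2C + 2 + N − H − X)/2 = (2·13 + 2 + 2 − 20 − 0)/2 = 10/2 = 5.
(Structurally: 2 ring(s) + 3 π bond(s) = 5.)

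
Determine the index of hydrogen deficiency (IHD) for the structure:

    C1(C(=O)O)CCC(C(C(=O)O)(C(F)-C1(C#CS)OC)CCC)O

5

Molecular formula from the SMILES: C15H21FO6S.
DoU = (2C + 2 + N − H − X)/2 = (2·15 + 2 + 0 − 21 − 1)/2 = 10/2 = 5.
(Structurally: 1 ring(s) + 4 π bond(s) = 5.)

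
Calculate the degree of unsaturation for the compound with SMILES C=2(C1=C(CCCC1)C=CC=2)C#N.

7

Molecular formula from the SMILES: C11H11N.
DoU = (2C + 2 + N − H − X)/2 = (2·11 + 2 + 1 − 11 − 0)/2 = 14/2 = 7.
(Structurally: 2 ring(s) + 5 π bond(s) = 7.)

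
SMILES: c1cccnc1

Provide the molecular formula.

C5H5N

Heavy atoms from the SMILES: 5 C, 1 N.
Implicit hydrogens by atom environment:
  5 × C (aromatic): 1 H each → 5
  1 × N (aromatic): no H
  Total hydrogens = 5.
Molecular formula: C5H5N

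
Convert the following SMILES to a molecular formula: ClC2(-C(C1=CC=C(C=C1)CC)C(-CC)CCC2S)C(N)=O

C17H24ClNOS

Heavy atoms from the SMILES: 17 C, 1 Cl, 1 N, 1 O, 1 S.
Implicit hydrogens by atom environment:
  4 × C: 2 H each → 8
  4 × C (aromatic): 1 H each → 4
  3 × C: 1 H each → 3
  2 × C: 3 H each → 6
  2 × C: no H
  2 × C (aromatic): no H
  1 × Cl: no H
  1 × N: 2 H
  1 × O: no H
  1 × S: 1 H
  Total hydrogens = 24.
Molecular formula: C17H24ClNOS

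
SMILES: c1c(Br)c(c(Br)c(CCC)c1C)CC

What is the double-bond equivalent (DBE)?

4

Molecular formula from the SMILES: C12H16Br2.
DoU = (2C + 2 + N − H − X)/2 = (2·12 + 2 + 0 − 16 − 2)/2 = 8/2 = 4.
(Structurally: 1 ring(s) + 3 π bond(s) = 4.)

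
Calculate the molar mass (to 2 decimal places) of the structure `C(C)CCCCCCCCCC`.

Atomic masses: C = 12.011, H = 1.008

170.34

Molecular formula: C12H26.
M = 12×12.011 + 26×1.008 = 170.34 g/mol.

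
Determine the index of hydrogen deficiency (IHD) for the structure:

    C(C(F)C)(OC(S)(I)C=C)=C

2

Molecular formula from the SMILES: C7H10FIOS.
DoU = (2C + 2 + N − H − X)/2 = (2·7 + 2 + 0 − 10 − 2)/2 = 4/2 = 2.
(Structurally: 0 ring(s) + 2 π bond(s) = 2.)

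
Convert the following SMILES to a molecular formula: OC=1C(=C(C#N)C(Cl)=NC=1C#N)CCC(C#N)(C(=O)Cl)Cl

C12H5Cl3N4O2

Heavy atoms from the SMILES: 12 C, 3 Cl, 4 N, 2 O.
Implicit hydrogens by atom environment:
  5 × C (aromatic): no H
  5 × C: no H
  3 × Cl: no H
  3 × N: no H
  2 × C: 2 H each → 4
  1 × N (aromatic): no H
  1 × O: 1 H
  1 × O: no H
  Total hydrogens = 5.
Molecular formula: C12H5Cl3N4O2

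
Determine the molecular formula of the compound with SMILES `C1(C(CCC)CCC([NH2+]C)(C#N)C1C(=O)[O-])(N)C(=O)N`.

Heavy atoms from the SMILES: 13 C, 4 N, 3 O.
Implicit hydrogens by atom environment:
  5 × C: no H
  4 × C: 2 H each → 8
  2 × C: 3 H each → 6
  2 × C: 1 H each → 2
  2 × N: 2 H each → 4
  2 × O: no H
  1 × N (charge +1): 2 H
  1 × N: no H
  1 × O (charge -1): no H
  Total hydrogens = 22.
Molecular formula: C13H22N4O3

C13H22N4O3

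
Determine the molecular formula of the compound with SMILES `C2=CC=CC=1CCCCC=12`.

Heavy atoms from the SMILES: 10 C.
Implicit hydrogens by atom environment:
  4 × C: 2 H each → 8
  4 × C (aromatic): 1 H each → 4
  2 × C (aromatic): no H
  Total hydrogens = 12.
Molecular formula: C10H12

C10H12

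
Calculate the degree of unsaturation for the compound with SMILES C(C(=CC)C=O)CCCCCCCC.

Molecular formula from the SMILES: C13H24O.
DoU = (2C + 2 + N − H − X)/2 = (2·13 + 2 + 0 − 24 − 0)/2 = 4/2 = 2.
(Structurally: 0 ring(s) + 2 π bond(s) = 2.)

2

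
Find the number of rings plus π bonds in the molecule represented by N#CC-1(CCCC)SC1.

3

Molecular formula from the SMILES: C7H11NS.
DoU = (2C + 2 + N − H − X)/2 = (2·7 + 2 + 1 − 11 − 0)/2 = 6/2 = 3.
(Structurally: 1 ring(s) + 2 π bond(s) = 3.)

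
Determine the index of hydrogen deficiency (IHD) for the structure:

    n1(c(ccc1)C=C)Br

Molecular formula from the SMILES: C6H6BrN.
DoU = (2C + 2 + N − H − X)/2 = (2·6 + 2 + 1 − 6 − 1)/2 = 8/2 = 4.
(Structurally: 1 ring(s) + 3 π bond(s) = 4.)

4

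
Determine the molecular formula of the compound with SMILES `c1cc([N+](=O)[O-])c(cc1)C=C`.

Heavy atoms from the SMILES: 8 C, 1 N, 2 O.
Implicit hydrogens by atom environment:
  4 × C (aromatic): 1 H each → 4
  2 × C (aromatic): no H
  1 × C: 2 H
  1 × C: 1 H
  1 × N (charge +1): no H
  1 × O: no H
  1 × O (charge -1): no H
  Total hydrogens = 7.
Molecular formula: C8H7NO2

C8H7NO2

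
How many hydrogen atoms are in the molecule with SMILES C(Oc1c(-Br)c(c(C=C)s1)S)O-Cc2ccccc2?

13

Hydrogens are implicit in SMILES; fill each atom to its normal valence:
  5 × C (aromatic): 1 H each → 5
  5 × C (aromatic): no H
  3 × C: 2 H each → 6
  2 × O: no H
  1 × Br: no H
  1 × C: 1 H
  1 × S: 1 H
  1 × S (aromatic): no H
  Total hydrogens = 13.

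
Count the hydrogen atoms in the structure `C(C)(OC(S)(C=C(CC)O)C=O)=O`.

Hydrogens are implicit in SMILES; fill each atom to its normal valence:
  3 × C: no H
  3 × O: no H
  2 × C: 3 H each → 6
  2 × C: 1 H each → 2
  1 × C: 2 H
  1 × O: 1 H
  1 × S: 1 H
  Total hydrogens = 12.

12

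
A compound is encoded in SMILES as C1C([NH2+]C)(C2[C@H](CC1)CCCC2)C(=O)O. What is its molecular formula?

Heavy atoms from the SMILES: 12 C, 1 N, 2 O.
Implicit hydrogens by atom environment:
  7 × C: 2 H each → 14
  2 × C: 1 H each → 2
  2 × C: no H
  1 × C: 3 H
  1 × N (charge +1): 2 H
  1 × O: 1 H
  1 × O: no H
  Total hydrogens = 22.
Net charge +1.
Molecular formula: C12H22NO2+

C12H22NO2+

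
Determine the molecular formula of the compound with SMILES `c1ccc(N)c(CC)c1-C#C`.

C10H11N

Heavy atoms from the SMILES: 10 C, 1 N.
Implicit hydrogens by atom environment:
  3 × C (aromatic): 1 H each → 3
  3 × C (aromatic): no H
  1 × C: 3 H
  1 × C: 2 H
  1 × C: 1 H
  1 × C: no H
  1 × N: 2 H
  Total hydrogens = 11.
Molecular formula: C10H11N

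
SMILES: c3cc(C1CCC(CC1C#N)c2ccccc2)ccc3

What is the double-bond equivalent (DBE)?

Molecular formula from the SMILES: C19H19N.
DoU = (2C + 2 + N − H − X)/2 = (2·19 + 2 + 1 − 19 − 0)/2 = 22/2 = 11.
(Structurally: 3 ring(s) + 8 π bond(s) = 11.)

11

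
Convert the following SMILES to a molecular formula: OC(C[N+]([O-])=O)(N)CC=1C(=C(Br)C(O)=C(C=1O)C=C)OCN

C12H16BrN3O6

Heavy atoms from the SMILES: 1 Br, 12 C, 3 N, 6 O.
Implicit hydrogens by atom environment:
  6 × C (aromatic): no H
  4 × C: 2 H each → 8
  3 × O: 1 H each → 3
  2 × N: 2 H each → 4
  2 × O: no H
  1 × Br: no H
  1 × C: 1 H
  1 × C: no H
  1 × N (charge +1): no H
  1 × O (charge -1): no H
  Total hydrogens = 16.
Molecular formula: C12H16BrN3O6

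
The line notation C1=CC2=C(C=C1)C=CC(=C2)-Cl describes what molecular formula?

Heavy atoms from the SMILES: 10 C, 1 Cl.
Implicit hydrogens by atom environment:
  7 × C (aromatic): 1 H each → 7
  3 × C (aromatic): no H
  1 × Cl: no H
  Total hydrogens = 7.
Molecular formula: C10H7Cl

C10H7Cl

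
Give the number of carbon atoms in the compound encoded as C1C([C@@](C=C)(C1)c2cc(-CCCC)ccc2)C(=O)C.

18

The symbol for carbon appears 18 times in the SMILES. Lowercase c denotes aromatic carbon and counts toward C.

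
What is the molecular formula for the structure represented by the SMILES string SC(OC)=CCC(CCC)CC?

Heavy atoms from the SMILES: 10 C, 1 O, 1 S.
Implicit hydrogens by atom environment:
  4 × C: 2 H each → 8
  3 × C: 3 H each → 9
  2 × C: 1 H each → 2
  1 × C: no H
  1 × O: no H
  1 × S: 1 H
  Total hydrogens = 20.
Molecular formula: C10H20OS

C10H20OS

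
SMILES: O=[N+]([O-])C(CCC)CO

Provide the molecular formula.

C5H11NO3

Heavy atoms from the SMILES: 5 C, 1 N, 3 O.
Implicit hydrogens by atom environment:
  3 × C: 2 H each → 6
  1 × C: 3 H
  1 × C: 1 H
  1 × N (charge +1): no H
  1 × O: 1 H
  1 × O: no H
  1 × O (charge -1): no H
  Total hydrogens = 11.
Molecular formula: C5H11NO3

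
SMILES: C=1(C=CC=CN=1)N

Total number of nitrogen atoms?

2

The symbol for nitrogen appears 2 times in the SMILES.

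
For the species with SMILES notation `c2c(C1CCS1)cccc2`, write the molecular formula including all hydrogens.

C9H10S

Heavy atoms from the SMILES: 9 C, 1 S.
Implicit hydrogens by atom environment:
  5 × C (aromatic): 1 H each → 5
  2 × C: 2 H each → 4
  1 × C: 1 H
  1 × C (aromatic): no H
  1 × S: no H
  Total hydrogens = 10.
Molecular formula: C9H10S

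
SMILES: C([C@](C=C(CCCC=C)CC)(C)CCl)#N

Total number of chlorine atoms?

1

The symbol for chlorine appears 1 time in the SMILES.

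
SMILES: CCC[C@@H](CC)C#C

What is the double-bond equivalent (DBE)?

Molecular formula from the SMILES: C8H14.
DoU = (2C + 2 + N − H − X)/2 = (2·8 + 2 + 0 − 14 − 0)/2 = 4/2 = 2.
(Structurally: 0 ring(s) + 2 π bond(s) = 2.)

2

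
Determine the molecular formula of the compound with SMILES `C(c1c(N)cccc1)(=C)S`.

Heavy atoms from the SMILES: 8 C, 1 N, 1 S.
Implicit hydrogens by atom environment:
  4 × C (aromatic): 1 H each → 4
  2 × C (aromatic): no H
  1 × C: 2 H
  1 × C: no H
  1 × N: 2 H
  1 × S: 1 H
  Total hydrogens = 9.
Molecular formula: C8H9NS

C8H9NS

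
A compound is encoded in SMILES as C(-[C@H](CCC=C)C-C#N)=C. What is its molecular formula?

Heavy atoms from the SMILES: 9 C, 1 N.
Implicit hydrogens by atom environment:
  5 × C: 2 H each → 10
  3 × C: 1 H each → 3
  1 × C: no H
  1 × N: no H
  Total hydrogens = 13.
Molecular formula: C9H13N

C9H13N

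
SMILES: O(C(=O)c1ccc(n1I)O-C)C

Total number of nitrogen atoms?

1

The symbol for nitrogen appears 1 time in the SMILES.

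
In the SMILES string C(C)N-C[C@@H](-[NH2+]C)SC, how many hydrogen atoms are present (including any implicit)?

Hydrogens are implicit in SMILES; fill each atom to its normal valence:
  3 × C: 3 H each → 9
  2 × C: 2 H each → 4
  1 × C: 1 H
  1 × N (charge +1): 2 H
  1 × N: 1 H
  1 × S: no H
  Total hydrogens = 17.

17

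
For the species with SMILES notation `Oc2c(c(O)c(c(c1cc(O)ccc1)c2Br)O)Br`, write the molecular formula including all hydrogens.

Heavy atoms from the SMILES: 2 Br, 12 C, 4 O.
Implicit hydrogens by atom environment:
  8 × C (aromatic): no H
  4 × C (aromatic): 1 H each → 4
  4 × O: 1 H each → 4
  2 × Br: no H
  Total hydrogens = 8.
Molecular formula: C12H8Br2O4

C12H8Br2O4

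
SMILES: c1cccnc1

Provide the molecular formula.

Heavy atoms from the SMILES: 5 C, 1 N.
Implicit hydrogens by atom environment:
  5 × C (aromatic): 1 H each → 5
  1 × N (aromatic): no H
  Total hydrogens = 5.
Molecular formula: C5H5N

C5H5N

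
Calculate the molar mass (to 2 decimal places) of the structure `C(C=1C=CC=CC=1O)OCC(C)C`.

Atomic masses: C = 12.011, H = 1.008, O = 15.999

Molecular formula: C11H16O2.
M = 11×12.011 + 16×1.008 + 2×15.999 = 180.25 g/mol.

180.25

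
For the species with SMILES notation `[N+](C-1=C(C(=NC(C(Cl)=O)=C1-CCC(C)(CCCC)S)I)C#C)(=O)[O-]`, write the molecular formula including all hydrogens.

Heavy atoms from the SMILES: 16 C, 1 Cl, 1 I, 2 N, 3 O, 1 S.
Implicit hydrogens by atom environment:
  5 × C: 2 H each → 10
  5 × C (aromatic): no H
  3 × C: no H
  2 × C: 3 H each → 6
  2 × O: no H
  1 × C: 1 H
  1 × Cl: no H
  1 × I: no H
  1 × N (aromatic): no H
  1 × N (charge +1): no H
  1 × O (charge -1): no H
  1 × S: 1 H
  Total hydrogens = 18.
Molecular formula: C16H18ClIN2O3S

C16H18ClIN2O3S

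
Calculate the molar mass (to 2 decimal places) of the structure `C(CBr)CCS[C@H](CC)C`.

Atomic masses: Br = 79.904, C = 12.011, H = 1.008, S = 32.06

Molecular formula: C8H17BrS.
M = 1×79.904 + 8×12.011 + 17×1.008 + 1×32.06 = 225.19 g/mol.

225.19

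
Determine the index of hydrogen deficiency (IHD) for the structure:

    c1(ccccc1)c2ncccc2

8

Molecular formula from the SMILES: C11H9N.
DoU = (2C + 2 + N − H − X)/2 = (2·11 + 2 + 1 − 9 − 0)/2 = 16/2 = 8.
(Structurally: 2 ring(s) + 6 π bond(s) = 8.)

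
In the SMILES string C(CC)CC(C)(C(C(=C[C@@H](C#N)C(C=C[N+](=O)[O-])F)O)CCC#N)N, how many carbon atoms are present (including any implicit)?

17

The symbol for carbon appears 17 times in the SMILES.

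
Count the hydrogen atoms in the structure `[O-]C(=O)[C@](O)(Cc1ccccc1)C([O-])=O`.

Hydrogens are implicit in SMILES; fill each atom to its normal valence:
  5 × C (aromatic): 1 H each → 5
  3 × C: no H
  2 × O: no H
  2 × O (charge -1): no H
  1 × C: 2 H
  1 × C (aromatic): no H
  1 × O: 1 H
  Total hydrogens = 8.

8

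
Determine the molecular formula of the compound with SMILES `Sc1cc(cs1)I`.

Heavy atoms from the SMILES: 4 C, 1 I, 2 S.
Implicit hydrogens by atom environment:
  2 × C (aromatic): 1 H each → 2
  2 × C (aromatic): no H
  1 × I: no H
  1 × S: 1 H
  1 × S (aromatic): no H
  Total hydrogens = 3.
Molecular formula: C4H3IS2

C4H3IS2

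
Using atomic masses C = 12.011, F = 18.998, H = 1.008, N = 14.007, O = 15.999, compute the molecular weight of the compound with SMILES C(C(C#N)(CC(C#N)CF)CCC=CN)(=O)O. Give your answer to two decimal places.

239.25

Molecular formula: C11H14FN3O2.
M = 11×12.011 + 1×18.998 + 14×1.008 + 3×14.007 + 2×15.999 = 239.25 g/mol.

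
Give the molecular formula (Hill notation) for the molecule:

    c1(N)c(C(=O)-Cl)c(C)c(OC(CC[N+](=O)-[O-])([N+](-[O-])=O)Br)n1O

Heavy atoms from the SMILES: 1 Br, 9 C, 1 Cl, 4 N, 7 O.
Implicit hydrogens by atom environment:
  4 × C (aromatic): no H
  4 × O: no H
  2 × C: 2 H each → 4
  2 × C: no H
  2 × N (charge +1): no H
  2 × O (charge -1): no H
  1 × Br: no H
  1 × C: 3 H
  1 × Cl: no H
  1 × N: 2 H
  1 × N (aromatic): no H
  1 × O: 1 H
  Total hydrogens = 10.
Molecular formula: C9H10BrClN4O7

C9H10BrClN4O7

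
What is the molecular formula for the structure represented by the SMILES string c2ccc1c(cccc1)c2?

C10H8

Heavy atoms from the SMILES: 10 C.
Implicit hydrogens by atom environment:
  8 × C (aromatic): 1 H each → 8
  2 × C (aromatic): no H
  Total hydrogens = 8.
Molecular formula: C10H8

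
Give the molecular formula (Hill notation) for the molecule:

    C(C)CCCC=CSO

Heavy atoms from the SMILES: 7 C, 1 O, 1 S.
Implicit hydrogens by atom environment:
  4 × C: 2 H each → 8
  2 × C: 1 H each → 2
  1 × C: 3 H
  1 × O: 1 H
  1 × S: no H
  Total hydrogens = 14.
Molecular formula: C7H14OS

C7H14OS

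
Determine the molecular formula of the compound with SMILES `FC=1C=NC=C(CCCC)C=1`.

Heavy atoms from the SMILES: 9 C, 1 F, 1 N.
Implicit hydrogens by atom environment:
  3 × C: 2 H each → 6
  3 × C (aromatic): 1 H each → 3
  2 × C (aromatic): no H
  1 × C: 3 H
  1 × F: no H
  1 × N (aromatic): no H
  Total hydrogens = 12.
Molecular formula: C9H12FN

C9H12FN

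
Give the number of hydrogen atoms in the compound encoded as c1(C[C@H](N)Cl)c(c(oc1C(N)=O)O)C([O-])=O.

8

Hydrogens are implicit in SMILES; fill each atom to its normal valence:
  4 × C (aromatic): no H
  2 × C: no H
  2 × N: 2 H each → 4
  2 × O: no H
  1 × C: 2 H
  1 × C: 1 H
  1 × Cl: no H
  1 × O: 1 H
  1 × O (aromatic): no H
  1 × O (charge -1): no H
  Total hydrogens = 8.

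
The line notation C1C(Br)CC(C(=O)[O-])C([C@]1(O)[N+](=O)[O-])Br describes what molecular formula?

Heavy atoms from the SMILES: 2 Br, 7 C, 1 N, 5 O.
Implicit hydrogens by atom environment:
  3 × C: 1 H each → 3
  2 × Br: no H
  2 × C: 2 H each → 4
  2 × C: no H
  2 × O: no H
  2 × O (charge -1): no H
  1 × N (charge +1): no H
  1 × O: 1 H
  Total hydrogens = 8.
Net charge -1.
Molecular formula: C7H8Br2NO5-

C7H8Br2NO5-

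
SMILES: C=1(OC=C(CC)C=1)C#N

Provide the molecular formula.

C7H7NO

Heavy atoms from the SMILES: 7 C, 1 N, 1 O.
Implicit hydrogens by atom environment:
  2 × C (aromatic): 1 H each → 2
  2 × C (aromatic): no H
  1 × C: 3 H
  1 × C: 2 H
  1 × C: no H
  1 × N: no H
  1 × O (aromatic): no H
  Total hydrogens = 7.
Molecular formula: C7H7NO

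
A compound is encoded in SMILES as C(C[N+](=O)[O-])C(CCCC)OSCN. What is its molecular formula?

C8H18N2O3S

Heavy atoms from the SMILES: 8 C, 2 N, 3 O, 1 S.
Implicit hydrogens by atom environment:
  6 × C: 2 H each → 12
  2 × O: no H
  1 × C: 3 H
  1 × C: 1 H
  1 × N: 2 H
  1 × N (charge +1): no H
  1 × O (charge -1): no H
  1 × S: no H
  Total hydrogens = 18.
Molecular formula: C8H18N2O3S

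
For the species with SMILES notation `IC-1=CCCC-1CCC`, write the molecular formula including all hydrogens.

Heavy atoms from the SMILES: 8 C, 1 I.
Implicit hydrogens by atom environment:
  4 × C: 2 H each → 8
  2 × C: 1 H each → 2
  1 × C: 3 H
  1 × C: no H
  1 × I: no H
  Total hydrogens = 13.
Molecular formula: C8H13I

C8H13I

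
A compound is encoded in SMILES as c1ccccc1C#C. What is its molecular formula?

Heavy atoms from the SMILES: 8 C.
Implicit hydrogens by atom environment:
  5 × C (aromatic): 1 H each → 5
  1 × C: 1 H
  1 × C (aromatic): no H
  1 × C: no H
  Total hydrogens = 6.
Molecular formula: C8H6

C8H6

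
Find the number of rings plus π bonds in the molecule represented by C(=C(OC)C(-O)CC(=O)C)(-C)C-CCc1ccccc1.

6

Molecular formula from the SMILES: C17H24O3.
DoU = (2C + 2 + N − H − X)/2 = (2·17 + 2 + 0 − 24 − 0)/2 = 12/2 = 6.
(Structurally: 1 ring(s) + 5 π bond(s) = 6.)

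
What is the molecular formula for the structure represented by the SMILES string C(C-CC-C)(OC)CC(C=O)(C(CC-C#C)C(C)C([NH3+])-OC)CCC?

Heavy atoms from the SMILES: 21 C, 1 N, 3 O.
Implicit hydrogens by atom environment:
  8 × C: 2 H each → 16
  6 × C: 1 H each → 6
  5 × C: 3 H each → 15
  3 × O: no H
  2 × C: no H
  1 × N (charge +1): 3 H
  Total hydrogens = 40.
Net charge +1.
Molecular formula: C21H40NO3+

C21H40NO3+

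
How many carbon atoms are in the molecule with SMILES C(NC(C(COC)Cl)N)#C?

6

The symbol for carbon appears 6 times in the SMILES. (Cl is a single chlorine, not C + l.)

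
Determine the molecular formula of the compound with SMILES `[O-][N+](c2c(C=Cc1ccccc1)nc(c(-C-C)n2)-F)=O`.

Heavy atoms from the SMILES: 14 C, 1 F, 3 N, 2 O.
Implicit hydrogens by atom environment:
  5 × C (aromatic): 1 H each → 5
  5 × C (aromatic): no H
  2 × C: 1 H each → 2
  2 × N (aromatic): no H
  1 × C: 3 H
  1 × C: 2 H
  1 × F: no H
  1 × N (charge +1): no H
  1 × O: no H
  1 × O (charge -1): no H
  Total hydrogens = 12.
Molecular formula: C14H12FN3O2

C14H12FN3O2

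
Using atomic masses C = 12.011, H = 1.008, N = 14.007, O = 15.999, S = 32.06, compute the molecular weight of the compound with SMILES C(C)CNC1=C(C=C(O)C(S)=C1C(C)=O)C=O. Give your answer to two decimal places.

253.32

Molecular formula: C12H15NO3S.
M = 12×12.011 + 15×1.008 + 1×14.007 + 3×15.999 + 1×32.06 = 253.32 g/mol.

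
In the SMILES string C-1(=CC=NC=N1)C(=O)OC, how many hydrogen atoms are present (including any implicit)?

6

Hydrogens are implicit in SMILES; fill each atom to its normal valence:
  3 × C (aromatic): 1 H each → 3
  2 × N (aromatic): no H
  2 × O: no H
  1 × C: 3 H
  1 × C (aromatic): no H
  1 × C: no H
  Total hydrogens = 6.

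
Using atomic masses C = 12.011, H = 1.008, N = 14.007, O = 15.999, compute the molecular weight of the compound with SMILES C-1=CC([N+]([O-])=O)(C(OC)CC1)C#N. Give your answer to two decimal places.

182.18

Molecular formula: C8H10N2O3.
M = 8×12.011 + 10×1.008 + 2×14.007 + 3×15.999 = 182.18 g/mol.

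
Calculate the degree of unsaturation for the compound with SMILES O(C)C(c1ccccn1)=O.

5

Molecular formula from the SMILES: C7H7NO2.
DoU = (2C + 2 + N − H − X)/2 = (2·7 + 2 + 1 − 7 − 0)/2 = 10/2 = 5.
(Structurally: 1 ring(s) + 4 π bond(s) = 5.)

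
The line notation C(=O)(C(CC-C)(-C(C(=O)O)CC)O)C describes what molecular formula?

C10H18O4

Heavy atoms from the SMILES: 10 C, 4 O.
Implicit hydrogens by atom environment:
  3 × C: 3 H each → 9
  3 × C: 2 H each → 6
  3 × C: no H
  2 × O: 1 H each → 2
  2 × O: no H
  1 × C: 1 H
  Total hydrogens = 18.
Molecular formula: C10H18O4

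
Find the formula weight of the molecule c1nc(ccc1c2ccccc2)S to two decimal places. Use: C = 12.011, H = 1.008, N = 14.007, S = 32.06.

187.26

Molecular formula: C11H9NS.
M = 11×12.011 + 9×1.008 + 1×14.007 + 1×32.06 = 187.26 g/mol.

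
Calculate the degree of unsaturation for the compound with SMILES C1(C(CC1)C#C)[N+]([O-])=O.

4

Molecular formula from the SMILES: C6H7NO2.
DoU = (2C + 2 + N − H − X)/2 = (2·6 + 2 + 1 − 7 − 0)/2 = 8/2 = 4.
(Structurally: 1 ring(s) + 3 π bond(s) = 4.)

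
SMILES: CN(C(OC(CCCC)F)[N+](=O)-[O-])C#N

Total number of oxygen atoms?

The symbol for oxygen appears 3 times in the SMILES.

3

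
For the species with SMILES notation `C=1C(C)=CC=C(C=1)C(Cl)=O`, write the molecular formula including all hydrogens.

C8H7ClO

Heavy atoms from the SMILES: 8 C, 1 Cl, 1 O.
Implicit hydrogens by atom environment:
  4 × C (aromatic): 1 H each → 4
  2 × C (aromatic): no H
  1 × C: 3 H
  1 × C: no H
  1 × Cl: no H
  1 × O: no H
  Total hydrogens = 7.
Molecular formula: C8H7ClO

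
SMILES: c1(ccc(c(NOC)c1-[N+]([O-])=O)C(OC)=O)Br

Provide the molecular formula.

Heavy atoms from the SMILES: 1 Br, 9 C, 2 N, 5 O.
Implicit hydrogens by atom environment:
  4 × C (aromatic): no H
  4 × O: no H
  2 × C: 3 H each → 6
  2 × C (aromatic): 1 H each → 2
  1 × Br: no H
  1 × C: no H
  1 × N: 1 H
  1 × N (charge +1): no H
  1 × O (charge -1): no H
  Total hydrogens = 9.
Molecular formula: C9H9BrN2O5

C9H9BrN2O5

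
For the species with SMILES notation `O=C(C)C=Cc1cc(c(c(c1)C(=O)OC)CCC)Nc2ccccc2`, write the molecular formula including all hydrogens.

Heavy atoms from the SMILES: 21 C, 1 N, 3 O.
Implicit hydrogens by atom environment:
  7 × C (aromatic): 1 H each → 7
  5 × C (aromatic): no H
  3 × C: 3 H each → 9
  3 × O: no H
  2 × C: 2 H each → 4
  2 × C: 1 H each → 2
  2 × C: no H
  1 × N: 1 H
  Total hydrogens = 23.
Molecular formula: C21H23NO3

C21H23NO3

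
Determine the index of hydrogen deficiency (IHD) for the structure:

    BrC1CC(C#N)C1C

3

Molecular formula from the SMILES: C6H8BrN.
DoU = (2C + 2 + N − H − X)/2 = (2·6 + 2 + 1 − 8 − 1)/2 = 6/2 = 3.
(Structurally: 1 ring(s) + 2 π bond(s) = 3.)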